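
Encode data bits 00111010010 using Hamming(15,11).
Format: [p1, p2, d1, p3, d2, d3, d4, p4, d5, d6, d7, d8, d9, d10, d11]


Parity bits: p1=1, p2=0, p3=1, p4=1

100101111010010


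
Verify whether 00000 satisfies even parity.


Number of 1s: 0

Yes, parity is correct (0 ones)


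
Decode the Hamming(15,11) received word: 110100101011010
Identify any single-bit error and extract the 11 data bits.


Syndrome = 0: no error detected

Data: 00011011010 (no errors)


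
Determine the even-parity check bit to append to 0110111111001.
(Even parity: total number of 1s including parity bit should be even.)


Number of 1s in data: 9
Parity bit: 1

1


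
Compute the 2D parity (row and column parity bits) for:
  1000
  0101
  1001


Row parities: 100
Column parities: 0100

Row P: 100, Col P: 0100, Corner: 1


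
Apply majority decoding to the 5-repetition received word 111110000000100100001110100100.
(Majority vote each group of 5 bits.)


Groups: 11111, 00000, 00100, 10000, 11101, 00100
Majority votes: 100010

100010


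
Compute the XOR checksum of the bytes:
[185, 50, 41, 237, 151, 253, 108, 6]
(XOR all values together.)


XOR chain: 185 ^ 50 ^ 41 ^ 237 ^ 151 ^ 253 ^ 108 ^ 6 = 79

79


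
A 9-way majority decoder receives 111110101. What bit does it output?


Ones: 7 out of 9
Threshold: 5

1 (7/9 voted 1)


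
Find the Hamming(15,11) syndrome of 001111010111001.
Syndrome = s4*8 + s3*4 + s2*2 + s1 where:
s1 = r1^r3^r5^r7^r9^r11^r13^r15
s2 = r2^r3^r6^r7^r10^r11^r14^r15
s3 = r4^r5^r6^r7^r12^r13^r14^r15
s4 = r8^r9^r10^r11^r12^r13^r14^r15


s1=0, s2=1, s3=1, s4=1

Syndrome = 14 (error at position 14)


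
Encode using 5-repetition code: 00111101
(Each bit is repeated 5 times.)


Each bit -> 5 copies

0000000000111111111111111111110000011111


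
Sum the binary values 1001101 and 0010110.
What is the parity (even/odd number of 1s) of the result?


1001101 = 77
0010110 = 22
Sum = 99 = 1100011
1s count = 4

even parity (4 ones in 1100011)


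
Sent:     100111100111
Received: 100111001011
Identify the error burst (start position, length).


XOR: 000000101100

Burst at position 6, length 4


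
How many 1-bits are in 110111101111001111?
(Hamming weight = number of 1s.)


Counting 1s in 110111101111001111

14


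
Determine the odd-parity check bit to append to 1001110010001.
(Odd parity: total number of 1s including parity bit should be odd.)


Number of 1s in data: 6
Parity bit: 1

1


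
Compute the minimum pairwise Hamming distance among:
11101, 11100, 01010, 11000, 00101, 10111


Comparing all pairs, minimum distance: 1
Can detect 0 errors, correct 0 errors

1


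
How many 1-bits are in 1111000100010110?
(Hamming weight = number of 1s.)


Counting 1s in 1111000100010110

8


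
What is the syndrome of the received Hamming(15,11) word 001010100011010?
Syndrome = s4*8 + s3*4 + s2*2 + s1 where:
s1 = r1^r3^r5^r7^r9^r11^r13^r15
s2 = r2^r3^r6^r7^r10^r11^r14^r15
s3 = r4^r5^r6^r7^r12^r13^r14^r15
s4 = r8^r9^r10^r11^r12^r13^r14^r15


s1=0, s2=0, s3=0, s4=1

Syndrome = 8 (error at position 8)


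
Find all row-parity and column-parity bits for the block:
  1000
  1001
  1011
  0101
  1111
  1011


Row parities: 101001
Column parities: 1011

Row P: 101001, Col P: 1011, Corner: 1


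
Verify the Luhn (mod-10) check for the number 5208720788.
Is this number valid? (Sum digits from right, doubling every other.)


Luhn sum = 40
40 mod 10 = 0

Valid (Luhn sum mod 10 = 0)


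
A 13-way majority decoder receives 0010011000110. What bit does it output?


Ones: 5 out of 13
Threshold: 7

0 (5/13 voted 1)


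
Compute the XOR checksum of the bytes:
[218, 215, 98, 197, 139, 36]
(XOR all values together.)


XOR chain: 218 ^ 215 ^ 98 ^ 197 ^ 139 ^ 36 = 5

5


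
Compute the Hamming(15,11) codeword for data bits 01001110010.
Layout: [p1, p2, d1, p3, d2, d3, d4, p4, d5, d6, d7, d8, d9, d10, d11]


Parity bits: p1=1, p2=1, p3=0, p4=0

110010001110010


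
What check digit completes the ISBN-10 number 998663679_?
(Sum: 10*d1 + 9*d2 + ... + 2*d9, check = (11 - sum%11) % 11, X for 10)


Weighted sum: 391
391 mod 11 = 6

Check digit: 5


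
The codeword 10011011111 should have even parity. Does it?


Number of 1s: 8

Yes, parity is correct (8 ones)


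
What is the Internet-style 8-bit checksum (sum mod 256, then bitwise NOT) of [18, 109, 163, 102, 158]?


Sum = 550 mod 256 = 38
Complement = 217

217


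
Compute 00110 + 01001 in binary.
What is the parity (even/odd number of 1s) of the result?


00110 = 6
01001 = 9
Sum = 15 = 1111
1s count = 4

even parity (4 ones in 1111)


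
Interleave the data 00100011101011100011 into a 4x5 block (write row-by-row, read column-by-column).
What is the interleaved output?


Matrix:
  00100
  01110
  10111
  00011
Read columns: 00100100111001110011

00100100111001110011


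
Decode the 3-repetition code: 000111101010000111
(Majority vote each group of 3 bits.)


Groups: 000, 111, 101, 010, 000, 111
Majority votes: 011001

011001


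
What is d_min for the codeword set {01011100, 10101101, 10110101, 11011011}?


Comparing all pairs, minimum distance: 2
Can detect 1 errors, correct 0 errors

2


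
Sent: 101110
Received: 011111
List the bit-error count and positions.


XOR: 110001

3 error(s) at position(s): 0, 1, 5


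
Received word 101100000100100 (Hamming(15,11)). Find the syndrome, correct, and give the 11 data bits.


Syndrome = 1: error at position 1

Data: 10000100100 (corrected bit 1)


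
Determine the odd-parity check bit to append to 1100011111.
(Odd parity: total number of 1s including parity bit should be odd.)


Number of 1s in data: 7
Parity bit: 0

0


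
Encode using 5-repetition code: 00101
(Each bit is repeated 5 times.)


Each bit -> 5 copies

0000000000111110000011111


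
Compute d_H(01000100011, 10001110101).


XOR: 11001010110
Count of 1s: 6

6


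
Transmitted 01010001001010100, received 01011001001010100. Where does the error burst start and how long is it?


XOR: 00001000000000000

Burst at position 4, length 1


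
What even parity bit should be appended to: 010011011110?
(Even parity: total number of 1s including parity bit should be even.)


Number of 1s in data: 7
Parity bit: 1

1


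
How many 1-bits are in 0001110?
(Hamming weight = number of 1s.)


Counting 1s in 0001110

3


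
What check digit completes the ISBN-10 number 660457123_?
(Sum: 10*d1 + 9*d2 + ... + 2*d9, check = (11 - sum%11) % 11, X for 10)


Weighted sum: 223
223 mod 11 = 3

Check digit: 8


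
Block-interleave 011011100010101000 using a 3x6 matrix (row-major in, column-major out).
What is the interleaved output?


Matrix:
  011011
  100010
  101000
Read columns: 011100101000110100

011100101000110100


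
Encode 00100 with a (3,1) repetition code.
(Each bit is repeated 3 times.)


Each bit -> 3 copies

000000111000000


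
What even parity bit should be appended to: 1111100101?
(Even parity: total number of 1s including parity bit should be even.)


Number of 1s in data: 7
Parity bit: 1

1


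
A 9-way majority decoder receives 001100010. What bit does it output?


Ones: 3 out of 9
Threshold: 5

0 (3/9 voted 1)


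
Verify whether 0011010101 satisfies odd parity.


Number of 1s: 5

Yes, parity is correct (5 ones)


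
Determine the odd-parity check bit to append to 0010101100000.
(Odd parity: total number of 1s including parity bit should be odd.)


Number of 1s in data: 4
Parity bit: 1

1


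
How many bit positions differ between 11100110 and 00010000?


XOR: 11110110
Count of 1s: 6

6


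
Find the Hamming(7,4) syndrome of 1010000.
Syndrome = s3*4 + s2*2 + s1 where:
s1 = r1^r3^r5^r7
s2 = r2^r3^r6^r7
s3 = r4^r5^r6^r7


s1=0, s2=1, s3=0

Syndrome = 2 (error at position 2)


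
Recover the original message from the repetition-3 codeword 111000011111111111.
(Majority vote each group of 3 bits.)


Groups: 111, 000, 011, 111, 111, 111
Majority votes: 101111

101111


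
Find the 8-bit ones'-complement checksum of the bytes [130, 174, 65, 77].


Sum = 446 mod 256 = 190
Complement = 65

65


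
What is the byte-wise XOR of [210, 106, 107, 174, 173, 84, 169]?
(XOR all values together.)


XOR chain: 210 ^ 106 ^ 107 ^ 174 ^ 173 ^ 84 ^ 169 = 45

45


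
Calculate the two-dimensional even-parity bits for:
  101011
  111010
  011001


Row parities: 001
Column parities: 001000

Row P: 001, Col P: 001000, Corner: 1


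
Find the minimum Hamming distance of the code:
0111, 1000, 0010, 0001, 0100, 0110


Comparing all pairs, minimum distance: 1
Can detect 0 errors, correct 0 errors

1


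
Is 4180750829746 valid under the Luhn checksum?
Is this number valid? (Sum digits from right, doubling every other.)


Luhn sum = 61
61 mod 10 = 1

Invalid (Luhn sum mod 10 = 1)


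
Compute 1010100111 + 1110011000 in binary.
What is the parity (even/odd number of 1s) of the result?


1010100111 = 679
1110011000 = 920
Sum = 1599 = 11000111111
1s count = 8

even parity (8 ones in 11000111111)


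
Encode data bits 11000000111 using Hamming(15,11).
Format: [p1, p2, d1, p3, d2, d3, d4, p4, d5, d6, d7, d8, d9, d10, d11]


Parity bits: p1=0, p2=1, p3=0, p4=1

011010010000111


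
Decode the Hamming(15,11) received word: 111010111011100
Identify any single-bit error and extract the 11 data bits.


Syndrome = 9: error at position 9

Data: 11010011100 (corrected bit 9)


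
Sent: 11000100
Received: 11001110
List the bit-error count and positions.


XOR: 00001010

2 error(s) at position(s): 4, 6


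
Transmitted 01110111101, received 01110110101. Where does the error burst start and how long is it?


XOR: 00000001000

Burst at position 7, length 1


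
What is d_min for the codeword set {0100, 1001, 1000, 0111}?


Comparing all pairs, minimum distance: 1
Can detect 0 errors, correct 0 errors

1


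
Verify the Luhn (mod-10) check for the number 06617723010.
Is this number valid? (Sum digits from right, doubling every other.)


Luhn sum = 33
33 mod 10 = 3

Invalid (Luhn sum mod 10 = 3)


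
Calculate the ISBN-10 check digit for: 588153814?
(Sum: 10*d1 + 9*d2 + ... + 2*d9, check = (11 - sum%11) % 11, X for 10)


Weighted sum: 281
281 mod 11 = 6

Check digit: 5


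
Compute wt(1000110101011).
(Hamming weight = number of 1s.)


Counting 1s in 1000110101011

7


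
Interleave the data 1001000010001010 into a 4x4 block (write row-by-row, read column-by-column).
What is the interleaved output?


Matrix:
  1001
  0000
  1000
  1010
Read columns: 1011000000011000

1011000000011000


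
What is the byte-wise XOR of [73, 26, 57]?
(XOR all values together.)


XOR chain: 73 ^ 26 ^ 57 = 106

106


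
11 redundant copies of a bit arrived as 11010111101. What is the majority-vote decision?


Ones: 8 out of 11
Threshold: 6

1 (8/11 voted 1)


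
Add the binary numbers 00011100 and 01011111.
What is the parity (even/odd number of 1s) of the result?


00011100 = 28
01011111 = 95
Sum = 123 = 1111011
1s count = 6

even parity (6 ones in 1111011)


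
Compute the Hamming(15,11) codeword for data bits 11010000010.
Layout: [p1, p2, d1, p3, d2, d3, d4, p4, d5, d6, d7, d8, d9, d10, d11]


Parity bits: p1=1, p2=1, p3=1, p4=1

111110110000010


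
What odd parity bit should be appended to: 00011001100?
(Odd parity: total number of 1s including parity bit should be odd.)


Number of 1s in data: 4
Parity bit: 1

1


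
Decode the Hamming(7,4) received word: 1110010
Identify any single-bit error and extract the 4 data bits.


Syndrome = 6: error at position 6

Data: 1000 (corrected bit 6)


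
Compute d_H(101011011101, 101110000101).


XOR: 000101011000
Count of 1s: 4

4


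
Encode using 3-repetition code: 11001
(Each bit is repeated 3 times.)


Each bit -> 3 copies

111111000000111


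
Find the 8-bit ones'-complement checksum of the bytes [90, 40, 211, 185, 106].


Sum = 632 mod 256 = 120
Complement = 135

135


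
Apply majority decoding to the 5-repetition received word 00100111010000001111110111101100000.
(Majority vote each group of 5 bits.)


Groups: 00100, 11101, 00000, 01111, 11011, 11011, 00000
Majority votes: 0101110

0101110


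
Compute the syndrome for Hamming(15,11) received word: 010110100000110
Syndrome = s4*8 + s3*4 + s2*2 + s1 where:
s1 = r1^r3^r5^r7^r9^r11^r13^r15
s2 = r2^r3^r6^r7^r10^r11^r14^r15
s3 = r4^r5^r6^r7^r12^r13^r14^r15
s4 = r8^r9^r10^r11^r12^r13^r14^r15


s1=1, s2=1, s3=1, s4=0

Syndrome = 7 (error at position 7)


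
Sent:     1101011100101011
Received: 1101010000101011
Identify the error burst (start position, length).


XOR: 0000001100000000

Burst at position 6, length 2


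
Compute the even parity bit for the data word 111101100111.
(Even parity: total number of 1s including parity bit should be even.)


Number of 1s in data: 9
Parity bit: 1

1


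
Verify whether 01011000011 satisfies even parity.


Number of 1s: 5

No, parity error (5 ones)


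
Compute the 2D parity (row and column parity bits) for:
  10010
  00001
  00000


Row parities: 010
Column parities: 10011

Row P: 010, Col P: 10011, Corner: 1


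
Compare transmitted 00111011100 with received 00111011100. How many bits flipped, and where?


XOR: 00000000000

0 errors (received matches sent)


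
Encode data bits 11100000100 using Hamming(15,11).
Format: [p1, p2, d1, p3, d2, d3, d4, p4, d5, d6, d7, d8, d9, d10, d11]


Parity bits: p1=1, p2=0, p3=1, p4=1

101111010000100


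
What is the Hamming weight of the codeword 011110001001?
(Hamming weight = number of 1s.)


Counting 1s in 011110001001

6


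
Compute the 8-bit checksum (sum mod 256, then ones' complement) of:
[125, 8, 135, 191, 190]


Sum = 649 mod 256 = 137
Complement = 118

118


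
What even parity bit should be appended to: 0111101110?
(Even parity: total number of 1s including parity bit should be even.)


Number of 1s in data: 7
Parity bit: 1

1


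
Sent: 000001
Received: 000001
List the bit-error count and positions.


XOR: 000000

0 errors (received matches sent)


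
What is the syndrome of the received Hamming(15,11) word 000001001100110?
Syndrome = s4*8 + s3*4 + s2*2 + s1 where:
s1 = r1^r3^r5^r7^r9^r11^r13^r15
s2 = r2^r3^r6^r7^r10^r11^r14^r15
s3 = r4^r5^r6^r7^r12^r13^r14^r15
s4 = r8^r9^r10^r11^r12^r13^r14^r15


s1=0, s2=1, s3=1, s4=0

Syndrome = 6 (error at position 6)


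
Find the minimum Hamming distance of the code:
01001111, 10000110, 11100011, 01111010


Comparing all pairs, minimum distance: 4
Can detect 3 errors, correct 1 errors

4


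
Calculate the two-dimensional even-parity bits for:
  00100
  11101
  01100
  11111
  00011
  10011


Row parities: 100101
Column parities: 11010

Row P: 100101, Col P: 11010, Corner: 1


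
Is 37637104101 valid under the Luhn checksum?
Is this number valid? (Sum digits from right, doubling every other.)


Luhn sum = 39
39 mod 10 = 9

Invalid (Luhn sum mod 10 = 9)


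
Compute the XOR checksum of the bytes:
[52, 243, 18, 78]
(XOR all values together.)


XOR chain: 52 ^ 243 ^ 18 ^ 78 = 155

155


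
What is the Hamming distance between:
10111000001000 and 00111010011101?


XOR: 10000010010101
Count of 1s: 5

5


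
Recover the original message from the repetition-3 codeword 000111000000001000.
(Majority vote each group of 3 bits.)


Groups: 000, 111, 000, 000, 001, 000
Majority votes: 010000

010000


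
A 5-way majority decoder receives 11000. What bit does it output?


Ones: 2 out of 5
Threshold: 3

0 (2/5 voted 1)


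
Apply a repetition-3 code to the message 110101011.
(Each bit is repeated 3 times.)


Each bit -> 3 copies

111111000111000111000111111


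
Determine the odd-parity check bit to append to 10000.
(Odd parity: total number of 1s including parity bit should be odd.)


Number of 1s in data: 1
Parity bit: 0

0


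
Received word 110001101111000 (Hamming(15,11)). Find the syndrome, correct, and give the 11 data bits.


Syndrome = 6: error at position 6

Data: 00011111000 (corrected bit 6)


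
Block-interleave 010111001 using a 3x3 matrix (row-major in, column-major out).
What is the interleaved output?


Matrix:
  010
  111
  001
Read columns: 010110011

010110011


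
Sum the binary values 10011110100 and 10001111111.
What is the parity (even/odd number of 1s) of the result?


10011110100 = 1268
10001111111 = 1151
Sum = 2419 = 100101110011
1s count = 7

odd parity (7 ones in 100101110011)


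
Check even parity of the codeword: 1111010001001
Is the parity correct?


Number of 1s: 7

No, parity error (7 ones)


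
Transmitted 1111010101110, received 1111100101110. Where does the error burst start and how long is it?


XOR: 0000110000000

Burst at position 4, length 2


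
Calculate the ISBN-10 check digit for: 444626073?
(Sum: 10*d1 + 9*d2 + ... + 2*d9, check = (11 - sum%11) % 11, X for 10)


Weighted sum: 219
219 mod 11 = 10

Check digit: 1


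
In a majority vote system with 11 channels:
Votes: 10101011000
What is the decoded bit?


Ones: 5 out of 11
Threshold: 6

0 (5/11 voted 1)


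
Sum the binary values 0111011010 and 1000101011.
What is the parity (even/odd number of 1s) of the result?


0111011010 = 474
1000101011 = 555
Sum = 1029 = 10000000101
1s count = 3

odd parity (3 ones in 10000000101)


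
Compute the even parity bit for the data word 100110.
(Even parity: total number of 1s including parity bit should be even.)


Number of 1s in data: 3
Parity bit: 1

1


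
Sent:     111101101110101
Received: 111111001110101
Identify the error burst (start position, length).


XOR: 000010100000000

Burst at position 4, length 3


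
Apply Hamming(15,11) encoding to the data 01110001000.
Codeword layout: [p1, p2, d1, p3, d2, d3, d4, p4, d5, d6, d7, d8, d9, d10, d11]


Parity bits: p1=0, p2=0, p3=0, p4=1

000011110001000


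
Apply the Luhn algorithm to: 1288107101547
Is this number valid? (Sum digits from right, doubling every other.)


Luhn sum = 52
52 mod 10 = 2

Invalid (Luhn sum mod 10 = 2)


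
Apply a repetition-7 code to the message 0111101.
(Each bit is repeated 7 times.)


Each bit -> 7 copies

0000000111111111111111111111111111100000001111111


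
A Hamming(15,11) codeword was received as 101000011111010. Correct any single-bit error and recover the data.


Syndrome = 0: no error detected

Data: 10001111010 (no errors)


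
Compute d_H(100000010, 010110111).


XOR: 110110101
Count of 1s: 6

6


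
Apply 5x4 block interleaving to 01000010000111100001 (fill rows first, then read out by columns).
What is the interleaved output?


Matrix:
  0100
  0010
  0001
  1110
  0001
Read columns: 00010100100101000101

00010100100101000101


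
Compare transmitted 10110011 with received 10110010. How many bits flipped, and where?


XOR: 00000001

1 error(s) at position(s): 7


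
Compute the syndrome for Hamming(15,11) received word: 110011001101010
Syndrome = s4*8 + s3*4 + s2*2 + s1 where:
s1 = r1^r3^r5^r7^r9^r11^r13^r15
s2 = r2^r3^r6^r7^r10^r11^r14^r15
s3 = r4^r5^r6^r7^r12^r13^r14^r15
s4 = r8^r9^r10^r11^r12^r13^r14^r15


s1=1, s2=0, s3=0, s4=0

Syndrome = 1 (error at position 1)


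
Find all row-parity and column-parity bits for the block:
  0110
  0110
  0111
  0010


Row parities: 0011
Column parities: 0101

Row P: 0011, Col P: 0101, Corner: 0


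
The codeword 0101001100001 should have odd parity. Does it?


Number of 1s: 5

Yes, parity is correct (5 ones)


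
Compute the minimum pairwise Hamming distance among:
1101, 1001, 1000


Comparing all pairs, minimum distance: 1
Can detect 0 errors, correct 0 errors

1


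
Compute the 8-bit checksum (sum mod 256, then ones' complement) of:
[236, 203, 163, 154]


Sum = 756 mod 256 = 244
Complement = 11

11


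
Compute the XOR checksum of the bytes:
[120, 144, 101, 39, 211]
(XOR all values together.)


XOR chain: 120 ^ 144 ^ 101 ^ 39 ^ 211 = 121

121


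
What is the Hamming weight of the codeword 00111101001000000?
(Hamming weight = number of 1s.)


Counting 1s in 00111101001000000

6


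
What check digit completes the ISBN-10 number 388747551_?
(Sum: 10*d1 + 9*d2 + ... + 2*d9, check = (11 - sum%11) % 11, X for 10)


Weighted sum: 311
311 mod 11 = 3

Check digit: 8


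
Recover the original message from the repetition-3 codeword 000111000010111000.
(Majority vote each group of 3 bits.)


Groups: 000, 111, 000, 010, 111, 000
Majority votes: 010010

010010


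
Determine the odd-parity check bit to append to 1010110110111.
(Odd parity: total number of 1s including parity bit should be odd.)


Number of 1s in data: 9
Parity bit: 0

0


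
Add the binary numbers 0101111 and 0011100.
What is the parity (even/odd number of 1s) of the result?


0101111 = 47
0011100 = 28
Sum = 75 = 1001011
1s count = 4

even parity (4 ones in 1001011)


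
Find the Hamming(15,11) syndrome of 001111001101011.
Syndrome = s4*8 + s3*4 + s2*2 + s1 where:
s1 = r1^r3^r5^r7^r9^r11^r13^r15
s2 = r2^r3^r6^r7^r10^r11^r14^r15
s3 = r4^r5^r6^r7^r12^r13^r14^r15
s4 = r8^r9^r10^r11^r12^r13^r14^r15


s1=0, s2=1, s3=0, s4=1

Syndrome = 10 (error at position 10)


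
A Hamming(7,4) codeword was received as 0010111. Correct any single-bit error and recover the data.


Syndrome = 7: error at position 7

Data: 1110 (corrected bit 7)


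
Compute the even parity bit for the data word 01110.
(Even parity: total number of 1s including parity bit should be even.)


Number of 1s in data: 3
Parity bit: 1

1


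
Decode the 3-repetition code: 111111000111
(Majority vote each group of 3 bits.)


Groups: 111, 111, 000, 111
Majority votes: 1101

1101


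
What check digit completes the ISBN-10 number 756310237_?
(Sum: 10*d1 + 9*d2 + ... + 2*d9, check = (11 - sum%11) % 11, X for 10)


Weighted sum: 221
221 mod 11 = 1

Check digit: X


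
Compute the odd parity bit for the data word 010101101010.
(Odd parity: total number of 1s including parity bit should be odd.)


Number of 1s in data: 6
Parity bit: 1

1


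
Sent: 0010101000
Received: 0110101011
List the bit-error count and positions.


XOR: 0100000011

3 error(s) at position(s): 1, 8, 9


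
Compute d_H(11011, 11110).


XOR: 00101
Count of 1s: 2

2


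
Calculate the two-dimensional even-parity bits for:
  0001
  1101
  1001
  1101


Row parities: 1101
Column parities: 1000

Row P: 1101, Col P: 1000, Corner: 1


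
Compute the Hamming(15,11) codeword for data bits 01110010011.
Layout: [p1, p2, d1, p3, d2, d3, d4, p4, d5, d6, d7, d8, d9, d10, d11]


Parity bits: p1=0, p2=1, p3=1, p4=1

010111110010011


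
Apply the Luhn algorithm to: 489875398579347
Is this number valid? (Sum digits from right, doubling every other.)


Luhn sum = 90
90 mod 10 = 0

Valid (Luhn sum mod 10 = 0)


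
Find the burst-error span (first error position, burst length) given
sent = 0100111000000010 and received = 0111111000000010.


XOR: 0011000000000000

Burst at position 2, length 2


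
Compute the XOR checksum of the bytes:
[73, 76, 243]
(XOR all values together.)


XOR chain: 73 ^ 76 ^ 243 = 246

246


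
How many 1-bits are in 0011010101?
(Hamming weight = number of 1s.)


Counting 1s in 0011010101

5


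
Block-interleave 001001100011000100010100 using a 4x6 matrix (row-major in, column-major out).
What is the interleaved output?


Matrix:
  001001
  100011
  000100
  010100
Read columns: 010000011000001101001100

010000011000001101001100


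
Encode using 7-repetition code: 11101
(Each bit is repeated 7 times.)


Each bit -> 7 copies

11111111111111111111100000001111111


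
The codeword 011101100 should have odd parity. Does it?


Number of 1s: 5

Yes, parity is correct (5 ones)


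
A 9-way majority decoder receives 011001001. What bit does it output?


Ones: 4 out of 9
Threshold: 5

0 (4/9 voted 1)


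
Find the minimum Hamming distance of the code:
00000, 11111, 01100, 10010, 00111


Comparing all pairs, minimum distance: 2
Can detect 1 errors, correct 0 errors

2


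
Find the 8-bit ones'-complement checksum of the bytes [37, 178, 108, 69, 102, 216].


Sum = 710 mod 256 = 198
Complement = 57

57


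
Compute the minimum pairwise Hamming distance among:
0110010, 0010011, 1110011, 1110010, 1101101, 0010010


Comparing all pairs, minimum distance: 1
Can detect 0 errors, correct 0 errors

1


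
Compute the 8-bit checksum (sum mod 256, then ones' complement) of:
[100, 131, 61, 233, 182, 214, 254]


Sum = 1175 mod 256 = 151
Complement = 104

104


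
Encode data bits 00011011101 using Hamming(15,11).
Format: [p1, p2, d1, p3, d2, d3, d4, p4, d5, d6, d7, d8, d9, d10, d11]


Parity bits: p1=1, p2=1, p3=0, p4=1

110000111011101


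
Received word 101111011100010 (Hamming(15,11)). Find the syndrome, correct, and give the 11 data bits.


Syndrome = 0: no error detected

Data: 11101100010 (no errors)


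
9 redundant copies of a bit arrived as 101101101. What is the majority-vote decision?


Ones: 6 out of 9
Threshold: 5

1 (6/9 voted 1)


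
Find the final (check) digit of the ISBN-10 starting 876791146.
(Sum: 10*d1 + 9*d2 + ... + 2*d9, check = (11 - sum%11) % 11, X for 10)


Weighted sum: 327
327 mod 11 = 8

Check digit: 3


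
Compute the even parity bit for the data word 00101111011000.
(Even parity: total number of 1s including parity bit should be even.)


Number of 1s in data: 7
Parity bit: 1

1


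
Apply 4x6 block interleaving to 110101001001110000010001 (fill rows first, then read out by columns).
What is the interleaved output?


Matrix:
  110101
  001001
  110000
  010001
Read columns: 101010110100100000001101

101010110100100000001101


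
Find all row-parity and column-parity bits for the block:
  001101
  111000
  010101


Row parities: 111
Column parities: 100000

Row P: 111, Col P: 100000, Corner: 1


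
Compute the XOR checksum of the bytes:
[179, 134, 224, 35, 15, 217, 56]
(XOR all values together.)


XOR chain: 179 ^ 134 ^ 224 ^ 35 ^ 15 ^ 217 ^ 56 = 24

24


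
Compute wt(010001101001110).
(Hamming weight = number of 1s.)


Counting 1s in 010001101001110

7


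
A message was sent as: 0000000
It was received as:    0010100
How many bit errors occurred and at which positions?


XOR: 0010100

2 error(s) at position(s): 2, 4


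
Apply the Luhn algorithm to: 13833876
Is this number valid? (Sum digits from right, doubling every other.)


Luhn sum = 40
40 mod 10 = 0

Valid (Luhn sum mod 10 = 0)


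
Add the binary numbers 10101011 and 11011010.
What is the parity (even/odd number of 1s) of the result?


10101011 = 171
11011010 = 218
Sum = 389 = 110000101
1s count = 4

even parity (4 ones in 110000101)


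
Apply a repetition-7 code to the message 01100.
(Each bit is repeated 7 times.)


Each bit -> 7 copies

00000001111111111111100000000000000


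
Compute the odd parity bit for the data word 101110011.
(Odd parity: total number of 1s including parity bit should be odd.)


Number of 1s in data: 6
Parity bit: 1

1


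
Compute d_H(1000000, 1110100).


XOR: 0110100
Count of 1s: 3

3


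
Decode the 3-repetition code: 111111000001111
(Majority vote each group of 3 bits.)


Groups: 111, 111, 000, 001, 111
Majority votes: 11001

11001


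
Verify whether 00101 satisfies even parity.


Number of 1s: 2

Yes, parity is correct (2 ones)


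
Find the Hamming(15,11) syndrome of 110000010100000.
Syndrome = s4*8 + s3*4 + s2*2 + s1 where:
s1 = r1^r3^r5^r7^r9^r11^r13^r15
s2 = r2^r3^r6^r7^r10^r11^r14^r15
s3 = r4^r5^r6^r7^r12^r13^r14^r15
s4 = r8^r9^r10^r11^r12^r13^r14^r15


s1=1, s2=0, s3=0, s4=0

Syndrome = 1 (error at position 1)


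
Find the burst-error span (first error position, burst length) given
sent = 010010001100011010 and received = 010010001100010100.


XOR: 000000000000001110

Burst at position 14, length 3


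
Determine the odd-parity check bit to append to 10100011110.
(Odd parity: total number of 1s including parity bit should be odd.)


Number of 1s in data: 6
Parity bit: 1

1


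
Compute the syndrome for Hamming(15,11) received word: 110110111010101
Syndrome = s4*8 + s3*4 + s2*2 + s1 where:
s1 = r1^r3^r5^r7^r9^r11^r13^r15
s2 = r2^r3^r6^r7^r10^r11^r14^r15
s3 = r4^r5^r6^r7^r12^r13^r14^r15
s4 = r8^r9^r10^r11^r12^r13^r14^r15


s1=1, s2=0, s3=1, s4=1

Syndrome = 13 (error at position 13)


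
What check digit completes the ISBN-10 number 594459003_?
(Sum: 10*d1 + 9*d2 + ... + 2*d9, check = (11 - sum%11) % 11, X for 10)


Weighted sum: 272
272 mod 11 = 8

Check digit: 3


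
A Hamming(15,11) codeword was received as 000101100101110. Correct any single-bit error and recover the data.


Syndrome = 0: no error detected

Data: 00110101110 (no errors)


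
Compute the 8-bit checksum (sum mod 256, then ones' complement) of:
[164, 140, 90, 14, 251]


Sum = 659 mod 256 = 147
Complement = 108

108


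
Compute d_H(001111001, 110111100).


XOR: 111000101
Count of 1s: 5

5


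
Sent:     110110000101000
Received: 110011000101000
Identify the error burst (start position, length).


XOR: 000101000000000

Burst at position 3, length 3


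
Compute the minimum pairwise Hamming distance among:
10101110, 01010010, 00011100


Comparing all pairs, minimum distance: 4
Can detect 3 errors, correct 1 errors

4


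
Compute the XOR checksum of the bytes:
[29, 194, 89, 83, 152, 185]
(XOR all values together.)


XOR chain: 29 ^ 194 ^ 89 ^ 83 ^ 152 ^ 185 = 244

244


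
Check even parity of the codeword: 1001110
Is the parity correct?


Number of 1s: 4

Yes, parity is correct (4 ones)


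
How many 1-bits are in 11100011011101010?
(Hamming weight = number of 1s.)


Counting 1s in 11100011011101010

10


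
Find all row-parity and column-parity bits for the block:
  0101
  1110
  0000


Row parities: 010
Column parities: 1011

Row P: 010, Col P: 1011, Corner: 1


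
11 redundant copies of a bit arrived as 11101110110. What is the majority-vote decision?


Ones: 8 out of 11
Threshold: 6

1 (8/11 voted 1)


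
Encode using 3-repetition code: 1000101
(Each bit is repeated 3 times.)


Each bit -> 3 copies

111000000000111000111


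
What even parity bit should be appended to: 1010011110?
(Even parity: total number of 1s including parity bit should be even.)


Number of 1s in data: 6
Parity bit: 0

0


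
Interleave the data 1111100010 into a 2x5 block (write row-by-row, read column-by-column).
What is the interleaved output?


Matrix:
  11111
  00010
Read columns: 1010101110

1010101110


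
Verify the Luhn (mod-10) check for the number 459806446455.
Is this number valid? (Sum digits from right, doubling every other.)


Luhn sum = 61
61 mod 10 = 1

Invalid (Luhn sum mod 10 = 1)


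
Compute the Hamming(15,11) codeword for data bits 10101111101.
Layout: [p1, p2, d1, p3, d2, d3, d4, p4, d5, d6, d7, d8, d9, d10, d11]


Parity bits: p1=1, p2=1, p3=0, p4=0

111001001111101


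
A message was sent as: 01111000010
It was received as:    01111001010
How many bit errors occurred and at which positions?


XOR: 00000001000

1 error(s) at position(s): 7


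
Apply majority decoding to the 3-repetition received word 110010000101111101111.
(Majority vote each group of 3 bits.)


Groups: 110, 010, 000, 101, 111, 101, 111
Majority votes: 1001111

1001111


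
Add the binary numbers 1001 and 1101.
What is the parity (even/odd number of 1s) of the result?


1001 = 9
1101 = 13
Sum = 22 = 10110
1s count = 3

odd parity (3 ones in 10110)


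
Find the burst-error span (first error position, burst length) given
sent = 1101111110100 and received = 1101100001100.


XOR: 0000011111000

Burst at position 5, length 5


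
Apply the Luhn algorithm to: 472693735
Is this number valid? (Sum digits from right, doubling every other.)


Luhn sum = 47
47 mod 10 = 7

Invalid (Luhn sum mod 10 = 7)


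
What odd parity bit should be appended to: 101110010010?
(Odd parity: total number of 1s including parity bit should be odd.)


Number of 1s in data: 6
Parity bit: 1

1


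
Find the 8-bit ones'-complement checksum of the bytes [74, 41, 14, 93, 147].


Sum = 369 mod 256 = 113
Complement = 142

142


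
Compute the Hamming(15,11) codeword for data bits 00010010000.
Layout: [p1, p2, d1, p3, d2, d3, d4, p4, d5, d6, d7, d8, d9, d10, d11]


Parity bits: p1=0, p2=0, p3=1, p4=1

000100110010000


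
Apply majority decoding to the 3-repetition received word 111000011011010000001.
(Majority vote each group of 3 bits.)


Groups: 111, 000, 011, 011, 010, 000, 001
Majority votes: 1011000

1011000


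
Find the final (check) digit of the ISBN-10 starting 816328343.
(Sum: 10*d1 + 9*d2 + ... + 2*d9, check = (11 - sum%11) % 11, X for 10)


Weighted sum: 240
240 mod 11 = 9

Check digit: 2


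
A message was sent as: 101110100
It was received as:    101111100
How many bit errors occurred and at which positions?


XOR: 000001000

1 error(s) at position(s): 5


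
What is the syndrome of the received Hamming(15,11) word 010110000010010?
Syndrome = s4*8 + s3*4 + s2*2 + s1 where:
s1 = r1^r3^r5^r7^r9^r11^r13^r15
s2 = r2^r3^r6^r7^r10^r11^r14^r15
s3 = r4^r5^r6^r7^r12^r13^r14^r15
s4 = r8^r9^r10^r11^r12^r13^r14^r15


s1=0, s2=1, s3=1, s4=0

Syndrome = 6 (error at position 6)


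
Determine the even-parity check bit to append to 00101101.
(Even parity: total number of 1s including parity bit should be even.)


Number of 1s in data: 4
Parity bit: 0

0


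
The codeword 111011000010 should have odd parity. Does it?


Number of 1s: 6

No, parity error (6 ones)


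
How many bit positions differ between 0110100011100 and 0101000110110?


XOR: 0011100101010
Count of 1s: 6

6


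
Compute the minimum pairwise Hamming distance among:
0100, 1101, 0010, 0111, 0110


Comparing all pairs, minimum distance: 1
Can detect 0 errors, correct 0 errors

1


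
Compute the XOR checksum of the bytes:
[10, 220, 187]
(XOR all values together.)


XOR chain: 10 ^ 220 ^ 187 = 109

109


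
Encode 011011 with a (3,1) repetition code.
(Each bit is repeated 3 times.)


Each bit -> 3 copies

000111111000111111


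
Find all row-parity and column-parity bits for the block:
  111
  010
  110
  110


Row parities: 1100
Column parities: 101

Row P: 1100, Col P: 101, Corner: 0


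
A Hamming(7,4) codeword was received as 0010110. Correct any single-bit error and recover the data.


Syndrome = 0: no error detected

Data: 1110 (no errors)


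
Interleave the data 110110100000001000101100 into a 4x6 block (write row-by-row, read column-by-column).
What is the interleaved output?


Matrix:
  110110
  100000
  001000
  101100
Read columns: 110110000011100110000000

110110000011100110000000


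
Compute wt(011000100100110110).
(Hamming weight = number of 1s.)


Counting 1s in 011000100100110110

8


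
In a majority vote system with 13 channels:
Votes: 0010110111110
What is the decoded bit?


Ones: 8 out of 13
Threshold: 7

1 (8/13 voted 1)


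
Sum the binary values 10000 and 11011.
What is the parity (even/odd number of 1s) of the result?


10000 = 16
11011 = 27
Sum = 43 = 101011
1s count = 4

even parity (4 ones in 101011)


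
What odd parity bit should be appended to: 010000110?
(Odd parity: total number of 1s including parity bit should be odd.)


Number of 1s in data: 3
Parity bit: 0

0


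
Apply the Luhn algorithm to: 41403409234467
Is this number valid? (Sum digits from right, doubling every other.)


Luhn sum = 65
65 mod 10 = 5

Invalid (Luhn sum mod 10 = 5)


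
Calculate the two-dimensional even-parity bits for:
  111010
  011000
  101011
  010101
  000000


Row parities: 00010
Column parities: 011100

Row P: 00010, Col P: 011100, Corner: 1


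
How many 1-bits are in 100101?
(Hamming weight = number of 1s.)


Counting 1s in 100101

3


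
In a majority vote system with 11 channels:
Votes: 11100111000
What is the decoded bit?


Ones: 6 out of 11
Threshold: 6

1 (6/11 voted 1)


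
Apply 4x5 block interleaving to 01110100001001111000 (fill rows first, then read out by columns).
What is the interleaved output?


Matrix:
  01110
  10000
  10011
  11000
Read columns: 01111001100010100010

01111001100010100010


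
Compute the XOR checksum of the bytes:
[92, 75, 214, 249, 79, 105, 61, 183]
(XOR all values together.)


XOR chain: 92 ^ 75 ^ 214 ^ 249 ^ 79 ^ 105 ^ 61 ^ 183 = 148

148


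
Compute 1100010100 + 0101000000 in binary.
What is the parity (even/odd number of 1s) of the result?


1100010100 = 788
0101000000 = 320
Sum = 1108 = 10001010100
1s count = 4

even parity (4 ones in 10001010100)


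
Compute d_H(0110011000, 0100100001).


XOR: 0010111001
Count of 1s: 5

5


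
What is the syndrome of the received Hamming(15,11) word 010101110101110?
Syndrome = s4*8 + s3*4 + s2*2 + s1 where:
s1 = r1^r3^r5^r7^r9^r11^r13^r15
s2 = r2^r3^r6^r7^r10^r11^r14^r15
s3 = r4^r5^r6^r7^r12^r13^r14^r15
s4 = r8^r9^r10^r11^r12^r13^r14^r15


s1=0, s2=1, s3=0, s4=1

Syndrome = 10 (error at position 10)


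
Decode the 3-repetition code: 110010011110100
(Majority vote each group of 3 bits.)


Groups: 110, 010, 011, 110, 100
Majority votes: 10110

10110


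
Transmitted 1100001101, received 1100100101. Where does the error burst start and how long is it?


XOR: 0000101000

Burst at position 4, length 3


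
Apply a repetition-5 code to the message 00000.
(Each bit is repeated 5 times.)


Each bit -> 5 copies

0000000000000000000000000


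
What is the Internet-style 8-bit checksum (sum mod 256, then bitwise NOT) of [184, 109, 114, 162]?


Sum = 569 mod 256 = 57
Complement = 198

198


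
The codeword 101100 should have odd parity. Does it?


Number of 1s: 3

Yes, parity is correct (3 ones)


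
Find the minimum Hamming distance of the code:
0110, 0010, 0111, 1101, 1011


Comparing all pairs, minimum distance: 1
Can detect 0 errors, correct 0 errors

1


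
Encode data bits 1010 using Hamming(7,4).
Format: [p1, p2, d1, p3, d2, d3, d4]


Parity bits: p1=1, p2=0, p3=1

1011010


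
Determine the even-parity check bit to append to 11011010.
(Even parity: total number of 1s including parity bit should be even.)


Number of 1s in data: 5
Parity bit: 1

1


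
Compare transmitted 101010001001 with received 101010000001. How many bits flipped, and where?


XOR: 000000001000

1 error(s) at position(s): 8


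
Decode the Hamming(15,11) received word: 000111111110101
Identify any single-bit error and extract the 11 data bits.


Syndrome = 2: error at position 2

Data: 01111110101 (corrected bit 2)


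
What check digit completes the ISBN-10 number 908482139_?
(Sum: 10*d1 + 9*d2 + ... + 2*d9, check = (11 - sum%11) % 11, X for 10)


Weighted sum: 271
271 mod 11 = 7

Check digit: 4


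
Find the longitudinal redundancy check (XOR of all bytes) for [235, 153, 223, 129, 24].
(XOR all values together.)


XOR chain: 235 ^ 153 ^ 223 ^ 129 ^ 24 = 52

52


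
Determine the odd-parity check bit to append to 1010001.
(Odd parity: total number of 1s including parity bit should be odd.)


Number of 1s in data: 3
Parity bit: 0

0
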